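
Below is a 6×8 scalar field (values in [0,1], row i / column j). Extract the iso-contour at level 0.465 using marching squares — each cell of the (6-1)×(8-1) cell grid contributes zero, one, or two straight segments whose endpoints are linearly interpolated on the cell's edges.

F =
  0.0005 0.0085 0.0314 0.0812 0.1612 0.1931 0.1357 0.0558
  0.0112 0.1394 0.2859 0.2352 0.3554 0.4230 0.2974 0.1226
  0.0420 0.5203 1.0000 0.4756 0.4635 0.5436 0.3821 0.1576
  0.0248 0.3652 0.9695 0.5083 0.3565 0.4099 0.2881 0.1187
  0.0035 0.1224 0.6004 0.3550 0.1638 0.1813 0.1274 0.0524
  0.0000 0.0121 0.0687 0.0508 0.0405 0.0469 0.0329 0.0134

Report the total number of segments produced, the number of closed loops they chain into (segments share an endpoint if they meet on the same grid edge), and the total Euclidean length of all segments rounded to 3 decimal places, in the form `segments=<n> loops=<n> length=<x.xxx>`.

cell (1,0): code 0100 → (1.855,1.000)–(2.000,0.884)
cell (1,1): code 1100 → (1.251,2.000)–(1.855,1.000)
cell (1,2): code 1100 → (1.956,3.000)–(1.251,2.000)
cell (1,3): code 1000 → (2.000,3.876)–(1.956,3.000)
cell (1,4): code 0100 → (1.348,5.000)–(2.000,4.019)
cell (1,5): code 1000 → (2.000,5.487)–(1.348,5.000)
cell (2,0): code 0010 → (2.000,0.884)–(2.357,1.000)
cell (2,1): code 0111 → (2.357,1.000)–(3.000,1.165)
cell (2,3): code 1001 → (3.000,3.285)–(2.000,3.876)
cell (2,4): code 0010 → (2.000,4.019)–(2.588,5.000)
cell (2,5): code 0001 → (2.588,5.000)–(2.000,5.487)
cell (3,1): code 0110 → (3.000,1.165)–(4.000,1.717)
cell (3,2): code 1011 → (4.000,2.552)–(3.282,3.000)
cell (3,3): code 0001 → (3.282,3.000)–(3.000,3.285)
cell (4,1): code 0010 → (4.000,1.717)–(4.255,2.000)
cell (4,2): code 0001 → (4.255,2.000)–(4.000,2.552)
total: 16 segments, chained into 2 closed loop(s), length Σ = 12.931793

segments=16 loops=2 length=12.932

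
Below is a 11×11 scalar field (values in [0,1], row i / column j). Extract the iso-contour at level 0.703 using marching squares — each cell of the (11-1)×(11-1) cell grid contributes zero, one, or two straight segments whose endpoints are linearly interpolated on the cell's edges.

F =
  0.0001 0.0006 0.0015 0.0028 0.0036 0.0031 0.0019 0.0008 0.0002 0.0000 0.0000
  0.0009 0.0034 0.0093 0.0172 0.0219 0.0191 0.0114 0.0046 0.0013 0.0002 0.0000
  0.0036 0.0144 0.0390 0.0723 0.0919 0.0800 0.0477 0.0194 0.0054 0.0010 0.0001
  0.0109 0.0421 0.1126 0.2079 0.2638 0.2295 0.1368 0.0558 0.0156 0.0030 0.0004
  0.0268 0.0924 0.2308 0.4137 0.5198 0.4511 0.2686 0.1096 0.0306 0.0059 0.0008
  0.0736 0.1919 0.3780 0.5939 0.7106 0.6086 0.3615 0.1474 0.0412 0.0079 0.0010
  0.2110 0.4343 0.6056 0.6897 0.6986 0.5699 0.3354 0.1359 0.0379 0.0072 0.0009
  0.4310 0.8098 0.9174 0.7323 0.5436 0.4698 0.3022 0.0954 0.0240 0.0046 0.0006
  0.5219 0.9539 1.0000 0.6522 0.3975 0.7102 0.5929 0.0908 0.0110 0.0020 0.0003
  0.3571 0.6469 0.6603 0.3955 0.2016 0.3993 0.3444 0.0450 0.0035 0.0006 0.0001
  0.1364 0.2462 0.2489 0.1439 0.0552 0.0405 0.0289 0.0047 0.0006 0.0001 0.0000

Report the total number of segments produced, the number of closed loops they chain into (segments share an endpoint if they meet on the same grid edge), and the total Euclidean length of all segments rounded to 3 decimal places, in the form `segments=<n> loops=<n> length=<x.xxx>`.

segments=18 loops=3 length=10.142

cell (4,3): code 0100 → (4.960,4.000)–(5.000,3.935)
cell (4,4): code 1000 → (5.000,4.075)–(4.960,4.000)
cell (5,3): code 0010 → (5.000,3.935)–(5.633,4.000)
cell (5,4): code 0001 → (5.633,4.000)–(5.000,4.075)
cell (6,0): code 0100 → (6.716,1.000)–(7.000,0.718)
cell (6,1): code 1100 → (6.312,2.000)–(6.716,1.000)
cell (6,2): code 1100 → (6.312,3.000)–(6.312,2.000)
cell (6,3): code 1000 → (7.000,3.155)–(6.312,3.000)
cell (7,0): code 0110 → (7.000,0.718)–(8.000,0.419)
cell (7,2): code 1011 → (8.000,2.854)–(7.366,3.000)
cell (7,3): code 0001 → (7.366,3.000)–(7.000,3.155)
cell (7,4): code 0100 → (7.970,5.000)–(8.000,4.977)
cell (7,5): code 1000 → (8.000,5.061)–(7.970,5.000)
cell (8,0): code 0010 → (8.000,0.419)–(8.817,1.000)
cell (8,1): code 0011 → (8.817,1.000)–(8.874,2.000)
cell (8,2): code 0001 → (8.874,2.000)–(8.000,2.854)
cell (8,4): code 0010 → (8.000,4.977)–(8.023,5.000)
cell (8,5): code 0001 → (8.023,5.000)–(8.000,5.061)
total: 18 segments, chained into 3 closed loop(s), length Σ = 10.141617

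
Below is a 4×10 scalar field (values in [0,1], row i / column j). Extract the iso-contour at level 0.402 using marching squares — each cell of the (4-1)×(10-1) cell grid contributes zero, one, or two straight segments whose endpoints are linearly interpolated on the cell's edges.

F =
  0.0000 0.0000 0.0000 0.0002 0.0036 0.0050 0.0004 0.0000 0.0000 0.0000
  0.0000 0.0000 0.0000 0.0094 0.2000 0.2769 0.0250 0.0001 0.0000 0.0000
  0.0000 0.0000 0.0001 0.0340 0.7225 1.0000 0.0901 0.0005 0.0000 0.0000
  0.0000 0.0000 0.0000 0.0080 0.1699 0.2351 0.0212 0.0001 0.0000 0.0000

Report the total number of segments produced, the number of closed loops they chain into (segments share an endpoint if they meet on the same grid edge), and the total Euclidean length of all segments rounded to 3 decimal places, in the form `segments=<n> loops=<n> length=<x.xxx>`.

cell (1,3): code 0100 → (1.387,4.000)–(2.000,3.534)
cell (1,4): code 1100 → (1.173,5.000)–(1.387,4.000)
cell (1,5): code 1000 → (2.000,5.657)–(1.173,5.000)
cell (2,3): code 0010 → (2.000,3.534)–(2.580,4.000)
cell (2,4): code 0011 → (2.580,4.000)–(2.782,5.000)
cell (2,5): code 0001 → (2.782,5.000)–(2.000,5.657)
total: 6 segments, chained into 1 closed loop(s), length Σ = 5.634128

segments=6 loops=1 length=5.634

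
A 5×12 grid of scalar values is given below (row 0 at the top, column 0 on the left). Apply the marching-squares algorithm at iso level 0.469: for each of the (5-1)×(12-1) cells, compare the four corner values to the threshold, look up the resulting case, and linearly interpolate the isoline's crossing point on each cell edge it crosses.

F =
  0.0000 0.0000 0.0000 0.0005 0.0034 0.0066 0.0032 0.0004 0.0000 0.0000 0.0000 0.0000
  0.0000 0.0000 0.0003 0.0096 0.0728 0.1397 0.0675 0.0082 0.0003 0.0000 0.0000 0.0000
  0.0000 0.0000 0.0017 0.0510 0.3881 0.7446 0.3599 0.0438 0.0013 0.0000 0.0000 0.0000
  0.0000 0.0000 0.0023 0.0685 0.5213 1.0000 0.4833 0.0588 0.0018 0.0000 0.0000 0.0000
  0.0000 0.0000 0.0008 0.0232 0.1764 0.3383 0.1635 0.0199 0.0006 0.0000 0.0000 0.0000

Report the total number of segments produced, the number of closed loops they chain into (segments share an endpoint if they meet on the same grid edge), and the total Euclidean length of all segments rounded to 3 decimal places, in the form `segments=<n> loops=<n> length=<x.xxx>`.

cell (1,4): code 0100 → (1.544,5.000)–(2.000,4.227)
cell (1,5): code 1000 → (2.000,5.716)–(1.544,5.000)
cell (2,3): code 0100 → (2.607,4.000)–(3.000,3.884)
cell (2,4): code 1110 → (2.000,4.227)–(2.607,4.000)
cell (2,5): code 1101 → (2.884,6.000)–(2.000,5.716)
cell (2,6): code 1000 → (3.000,6.034)–(2.884,6.000)
cell (3,3): code 0010 → (3.000,3.884)–(3.152,4.000)
cell (3,4): code 0011 → (3.152,4.000)–(3.802,5.000)
cell (3,5): code 0011 → (3.802,5.000)–(3.045,6.000)
cell (3,6): code 0001 → (3.045,6.000)–(3.000,6.034)
total: 10 segments, chained into 1 closed loop(s), length Σ = 6.547584

segments=10 loops=1 length=6.548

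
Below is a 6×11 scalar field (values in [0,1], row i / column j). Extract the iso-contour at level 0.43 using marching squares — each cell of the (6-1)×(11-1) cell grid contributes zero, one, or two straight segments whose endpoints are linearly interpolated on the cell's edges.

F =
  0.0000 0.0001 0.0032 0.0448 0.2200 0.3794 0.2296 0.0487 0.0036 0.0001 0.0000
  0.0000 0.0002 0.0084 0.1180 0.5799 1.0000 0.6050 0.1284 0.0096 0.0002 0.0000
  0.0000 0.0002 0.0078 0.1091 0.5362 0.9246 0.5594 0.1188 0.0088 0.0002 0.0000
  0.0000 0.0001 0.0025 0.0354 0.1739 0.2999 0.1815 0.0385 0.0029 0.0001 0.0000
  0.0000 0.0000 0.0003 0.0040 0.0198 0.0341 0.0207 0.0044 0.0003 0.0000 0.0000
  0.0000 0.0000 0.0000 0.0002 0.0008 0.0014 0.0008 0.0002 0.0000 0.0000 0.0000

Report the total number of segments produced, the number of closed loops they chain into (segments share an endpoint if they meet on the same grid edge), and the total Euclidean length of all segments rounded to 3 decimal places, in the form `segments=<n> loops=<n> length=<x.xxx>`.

cell (0,3): code 0100 → (0.583,4.000)–(1.000,3.675)
cell (0,4): code 1100 → (0.082,5.000)–(0.583,4.000)
cell (0,5): code 1100 → (0.534,6.000)–(0.082,5.000)
cell (0,6): code 1000 → (1.000,6.367)–(0.534,6.000)
cell (1,3): code 0110 → (1.000,3.675)–(2.000,3.751)
cell (1,6): code 1001 → (2.000,6.294)–(1.000,6.367)
cell (2,3): code 0010 → (2.000,3.751)–(2.293,4.000)
cell (2,4): code 0011 → (2.293,4.000)–(2.792,5.000)
cell (2,5): code 0011 → (2.792,5.000)–(2.342,6.000)
cell (2,6): code 0001 → (2.342,6.000)–(2.000,6.294)
total: 10 segments, chained into 1 closed loop(s), length Σ = 8.392659

segments=10 loops=1 length=8.393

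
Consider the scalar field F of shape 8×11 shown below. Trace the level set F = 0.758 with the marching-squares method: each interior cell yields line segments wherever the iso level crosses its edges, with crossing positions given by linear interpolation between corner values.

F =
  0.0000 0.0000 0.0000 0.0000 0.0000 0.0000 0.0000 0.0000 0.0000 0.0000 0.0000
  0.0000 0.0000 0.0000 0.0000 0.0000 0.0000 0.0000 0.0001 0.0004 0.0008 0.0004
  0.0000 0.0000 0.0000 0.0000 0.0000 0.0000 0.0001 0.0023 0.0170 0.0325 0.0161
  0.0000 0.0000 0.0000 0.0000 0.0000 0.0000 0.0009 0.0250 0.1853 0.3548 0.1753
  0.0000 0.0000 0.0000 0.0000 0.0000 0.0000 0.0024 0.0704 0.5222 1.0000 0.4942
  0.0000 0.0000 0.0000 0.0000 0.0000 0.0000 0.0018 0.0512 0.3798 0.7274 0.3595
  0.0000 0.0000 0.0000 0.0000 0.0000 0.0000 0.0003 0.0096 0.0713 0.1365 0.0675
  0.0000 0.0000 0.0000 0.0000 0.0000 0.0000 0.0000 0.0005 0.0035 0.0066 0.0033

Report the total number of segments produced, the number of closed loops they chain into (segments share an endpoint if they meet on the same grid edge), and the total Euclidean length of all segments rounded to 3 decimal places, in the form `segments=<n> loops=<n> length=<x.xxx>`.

segments=4 loops=1 length=3.269

cell (3,8): code 0100 → (3.625,9.000)–(4.000,8.494)
cell (3,9): code 1000 → (4.000,9.478)–(3.625,9.000)
cell (4,8): code 0010 → (4.000,8.494)–(4.888,9.000)
cell (4,9): code 0001 → (4.888,9.000)–(4.000,9.478)
total: 4 segments, chained into 1 closed loop(s), length Σ = 3.268733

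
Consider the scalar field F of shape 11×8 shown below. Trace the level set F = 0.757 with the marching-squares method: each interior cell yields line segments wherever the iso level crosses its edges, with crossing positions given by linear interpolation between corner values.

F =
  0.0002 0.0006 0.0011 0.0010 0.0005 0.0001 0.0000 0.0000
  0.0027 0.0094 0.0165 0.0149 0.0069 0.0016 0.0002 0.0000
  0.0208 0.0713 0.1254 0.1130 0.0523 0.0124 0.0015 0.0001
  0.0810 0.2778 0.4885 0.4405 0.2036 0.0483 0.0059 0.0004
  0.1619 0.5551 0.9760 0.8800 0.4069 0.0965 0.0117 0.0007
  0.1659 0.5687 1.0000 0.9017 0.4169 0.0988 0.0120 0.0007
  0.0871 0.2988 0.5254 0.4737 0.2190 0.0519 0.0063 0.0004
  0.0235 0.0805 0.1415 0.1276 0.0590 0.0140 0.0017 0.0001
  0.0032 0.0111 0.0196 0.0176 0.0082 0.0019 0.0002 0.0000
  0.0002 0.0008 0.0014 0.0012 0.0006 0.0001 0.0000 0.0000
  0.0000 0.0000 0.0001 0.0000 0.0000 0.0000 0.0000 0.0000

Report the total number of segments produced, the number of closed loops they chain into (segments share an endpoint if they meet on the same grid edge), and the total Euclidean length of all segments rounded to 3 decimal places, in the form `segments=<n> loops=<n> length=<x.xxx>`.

segments=8 loops=1 length=6.313

cell (3,1): code 0100 → (3.551,2.000)–(4.000,1.480)
cell (3,2): code 1100 → (3.720,3.000)–(3.551,2.000)
cell (3,3): code 1000 → (4.000,3.260)–(3.720,3.000)
cell (4,1): code 0110 → (4.000,1.480)–(5.000,1.437)
cell (4,3): code 1001 → (5.000,3.298)–(4.000,3.260)
cell (5,1): code 0010 → (5.000,1.437)–(5.512,2.000)
cell (5,2): code 0011 → (5.512,2.000)–(5.338,3.000)
cell (5,3): code 0001 → (5.338,3.000)–(5.000,3.298)
total: 8 segments, chained into 1 closed loop(s), length Σ = 6.312617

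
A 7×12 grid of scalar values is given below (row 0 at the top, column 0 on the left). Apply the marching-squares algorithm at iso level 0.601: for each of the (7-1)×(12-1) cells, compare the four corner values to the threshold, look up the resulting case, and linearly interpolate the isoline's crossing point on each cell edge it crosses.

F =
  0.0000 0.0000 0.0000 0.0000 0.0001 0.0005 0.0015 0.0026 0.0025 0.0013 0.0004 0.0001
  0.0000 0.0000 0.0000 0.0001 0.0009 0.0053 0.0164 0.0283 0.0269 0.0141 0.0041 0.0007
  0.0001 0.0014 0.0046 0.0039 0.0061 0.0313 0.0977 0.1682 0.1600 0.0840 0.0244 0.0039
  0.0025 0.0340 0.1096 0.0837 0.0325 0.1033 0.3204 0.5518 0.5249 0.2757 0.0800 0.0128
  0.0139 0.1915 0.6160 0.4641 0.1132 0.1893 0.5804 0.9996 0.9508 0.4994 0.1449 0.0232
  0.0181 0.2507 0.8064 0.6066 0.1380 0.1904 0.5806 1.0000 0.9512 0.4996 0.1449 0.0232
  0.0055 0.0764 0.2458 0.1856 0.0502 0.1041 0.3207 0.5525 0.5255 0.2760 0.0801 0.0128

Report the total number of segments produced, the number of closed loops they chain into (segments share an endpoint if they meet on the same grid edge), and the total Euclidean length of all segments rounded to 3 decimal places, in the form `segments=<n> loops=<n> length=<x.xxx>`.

segments=16 loops=2 length=13.032

cell (3,1): code 0100 → (3.970,2.000)–(4.000,1.965)
cell (3,2): code 1000 → (4.000,2.099)–(3.970,2.000)
cell (3,6): code 0100 → (3.110,7.000)–(4.000,6.049)
cell (3,7): code 1100 → (3.179,8.000)–(3.110,7.000)
cell (3,8): code 1000 → (4.000,8.775)–(3.179,8.000)
cell (4,1): code 0110 → (4.000,1.965)–(5.000,1.630)
cell (4,2): code 1101 → (4.961,3.000)–(4.000,2.099)
cell (4,3): code 1000 → (5.000,3.012)–(4.961,3.000)
cell (4,6): code 0110 → (4.000,6.049)–(5.000,6.049)
cell (4,8): code 1001 → (5.000,8.775)–(4.000,8.775)
cell (5,1): code 0010 → (5.000,1.630)–(5.366,2.000)
cell (5,2): code 0011 → (5.366,2.000)–(5.013,3.000)
cell (5,3): code 0001 → (5.013,3.000)–(5.000,3.012)
cell (5,6): code 0010 → (5.000,6.049)–(5.892,7.000)
cell (5,7): code 0011 → (5.892,7.000)–(5.823,8.000)
cell (5,8): code 0001 → (5.823,8.000)–(5.000,8.775)
total: 16 segments, chained into 2 closed loop(s), length Σ = 13.031589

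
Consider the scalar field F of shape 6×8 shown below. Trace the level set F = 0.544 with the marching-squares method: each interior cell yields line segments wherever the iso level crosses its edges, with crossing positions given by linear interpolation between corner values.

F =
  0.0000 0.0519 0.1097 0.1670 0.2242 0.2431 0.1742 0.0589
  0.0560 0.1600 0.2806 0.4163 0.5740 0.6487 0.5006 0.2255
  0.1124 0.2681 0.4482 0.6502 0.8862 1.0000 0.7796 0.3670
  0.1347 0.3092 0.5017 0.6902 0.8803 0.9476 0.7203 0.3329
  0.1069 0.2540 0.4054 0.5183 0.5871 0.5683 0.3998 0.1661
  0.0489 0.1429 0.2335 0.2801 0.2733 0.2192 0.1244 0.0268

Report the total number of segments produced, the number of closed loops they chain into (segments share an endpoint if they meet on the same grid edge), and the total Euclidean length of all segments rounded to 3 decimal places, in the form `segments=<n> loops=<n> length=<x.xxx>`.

segments=16 loops=1 length=12.074

cell (0,3): code 0100 → (0.914,4.000)–(1.000,3.810)
cell (0,4): code 1100 → (0.742,5.000)–(0.914,4.000)
cell (0,5): code 1000 → (1.000,5.707)–(0.742,5.000)
cell (1,2): code 0100 → (1.546,3.000)–(2.000,2.474)
cell (1,3): code 1110 → (1.000,3.810)–(1.546,3.000)
cell (1,5): code 1101 → (1.156,6.000)–(1.000,5.707)
cell (1,6): code 1000 → (2.000,6.571)–(1.156,6.000)
cell (2,2): code 0110 → (2.000,2.474)–(3.000,2.224)
cell (2,6): code 1001 → (3.000,6.455)–(2.000,6.571)
cell (3,2): code 0010 → (3.000,2.224)–(3.850,3.000)
cell (3,3): code 0111 → (3.850,3.000)–(4.000,3.374)
cell (3,5): code 1011 → (4.000,5.144)–(3.550,6.000)
cell (3,6): code 0001 → (3.550,6.000)–(3.000,6.455)
cell (4,3): code 0010 → (4.000,3.374)–(4.137,4.000)
cell (4,4): code 0011 → (4.137,4.000)–(4.070,5.000)
cell (4,5): code 0001 → (4.070,5.000)–(4.000,5.144)
total: 16 segments, chained into 1 closed loop(s), length Σ = 12.073837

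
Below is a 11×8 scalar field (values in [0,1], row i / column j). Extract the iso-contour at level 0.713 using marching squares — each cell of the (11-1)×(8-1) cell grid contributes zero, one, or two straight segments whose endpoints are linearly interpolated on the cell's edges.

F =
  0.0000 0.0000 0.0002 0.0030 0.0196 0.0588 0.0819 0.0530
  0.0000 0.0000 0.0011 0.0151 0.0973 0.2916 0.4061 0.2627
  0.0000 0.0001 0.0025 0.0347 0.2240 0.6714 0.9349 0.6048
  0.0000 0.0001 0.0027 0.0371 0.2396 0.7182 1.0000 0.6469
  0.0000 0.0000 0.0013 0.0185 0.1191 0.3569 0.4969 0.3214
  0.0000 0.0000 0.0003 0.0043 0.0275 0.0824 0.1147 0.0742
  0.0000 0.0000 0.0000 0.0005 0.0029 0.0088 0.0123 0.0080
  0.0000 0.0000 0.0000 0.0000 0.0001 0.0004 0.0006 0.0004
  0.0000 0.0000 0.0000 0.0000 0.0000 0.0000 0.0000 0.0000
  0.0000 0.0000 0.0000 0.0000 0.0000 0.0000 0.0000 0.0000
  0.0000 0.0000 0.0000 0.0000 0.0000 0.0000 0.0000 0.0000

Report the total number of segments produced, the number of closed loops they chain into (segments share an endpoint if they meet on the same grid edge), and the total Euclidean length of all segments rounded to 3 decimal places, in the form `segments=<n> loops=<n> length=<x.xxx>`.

cell (1,5): code 0100 → (1.580,6.000)–(2.000,5.158)
cell (1,6): code 1000 → (2.000,6.672)–(1.580,6.000)
cell (2,4): code 0100 → (2.889,5.000)–(3.000,4.989)
cell (2,5): code 1110 → (2.000,5.158)–(2.889,5.000)
cell (2,6): code 1001 → (3.000,6.813)–(2.000,6.672)
cell (3,4): code 0010 → (3.000,4.989)–(3.014,5.000)
cell (3,5): code 0011 → (3.014,5.000)–(3.570,6.000)
cell (3,6): code 0001 → (3.570,6.000)–(3.000,6.813)
total: 8 segments, chained into 1 closed loop(s), length Σ = 5.912858

segments=8 loops=1 length=5.913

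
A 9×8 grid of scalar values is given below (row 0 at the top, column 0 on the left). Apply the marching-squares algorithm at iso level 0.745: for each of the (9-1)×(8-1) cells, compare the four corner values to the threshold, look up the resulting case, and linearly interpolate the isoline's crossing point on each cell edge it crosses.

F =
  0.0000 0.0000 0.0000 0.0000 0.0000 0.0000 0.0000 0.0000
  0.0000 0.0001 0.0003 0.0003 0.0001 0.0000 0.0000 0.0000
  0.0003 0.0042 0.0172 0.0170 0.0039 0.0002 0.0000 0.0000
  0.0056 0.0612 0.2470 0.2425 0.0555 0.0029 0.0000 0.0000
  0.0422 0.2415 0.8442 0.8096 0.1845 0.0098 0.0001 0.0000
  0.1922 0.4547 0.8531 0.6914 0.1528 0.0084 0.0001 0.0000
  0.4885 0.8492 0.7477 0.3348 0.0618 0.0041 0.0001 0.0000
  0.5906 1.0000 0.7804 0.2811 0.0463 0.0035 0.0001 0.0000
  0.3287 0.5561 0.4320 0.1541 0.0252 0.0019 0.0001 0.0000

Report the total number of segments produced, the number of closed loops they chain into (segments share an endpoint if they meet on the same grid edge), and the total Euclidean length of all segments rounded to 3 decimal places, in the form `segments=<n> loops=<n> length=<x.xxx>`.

cell (3,1): code 0100 → (3.834,2.000)–(4.000,1.835)
cell (3,2): code 1100 → (3.886,3.000)–(3.834,2.000)
cell (3,3): code 1000 → (4.000,3.103)–(3.886,3.000)
cell (4,1): code 0110 → (4.000,1.835)–(5.000,1.729)
cell (4,2): code 1011 → (5.000,2.669)–(4.547,3.000)
cell (4,3): code 0001 → (4.547,3.000)–(4.000,3.103)
cell (5,0): code 0100 → (5.736,1.000)–(6.000,0.711)
cell (5,1): code 1110 → (5.000,1.729)–(5.736,1.000)
cell (5,2): code 1001 → (6.000,2.007)–(5.000,2.669)
cell (6,0): code 0110 → (6.000,0.711)–(7.000,0.377)
cell (6,2): code 1001 → (7.000,2.071)–(6.000,2.007)
cell (7,0): code 0010 → (7.000,0.377)–(7.574,1.000)
cell (7,1): code 0011 → (7.574,1.000)–(7.102,2.000)
cell (7,2): code 0001 → (7.102,2.000)–(7.000,2.071)
total: 14 segments, chained into 1 closed loop(s), length Σ = 10.272639

segments=14 loops=1 length=10.273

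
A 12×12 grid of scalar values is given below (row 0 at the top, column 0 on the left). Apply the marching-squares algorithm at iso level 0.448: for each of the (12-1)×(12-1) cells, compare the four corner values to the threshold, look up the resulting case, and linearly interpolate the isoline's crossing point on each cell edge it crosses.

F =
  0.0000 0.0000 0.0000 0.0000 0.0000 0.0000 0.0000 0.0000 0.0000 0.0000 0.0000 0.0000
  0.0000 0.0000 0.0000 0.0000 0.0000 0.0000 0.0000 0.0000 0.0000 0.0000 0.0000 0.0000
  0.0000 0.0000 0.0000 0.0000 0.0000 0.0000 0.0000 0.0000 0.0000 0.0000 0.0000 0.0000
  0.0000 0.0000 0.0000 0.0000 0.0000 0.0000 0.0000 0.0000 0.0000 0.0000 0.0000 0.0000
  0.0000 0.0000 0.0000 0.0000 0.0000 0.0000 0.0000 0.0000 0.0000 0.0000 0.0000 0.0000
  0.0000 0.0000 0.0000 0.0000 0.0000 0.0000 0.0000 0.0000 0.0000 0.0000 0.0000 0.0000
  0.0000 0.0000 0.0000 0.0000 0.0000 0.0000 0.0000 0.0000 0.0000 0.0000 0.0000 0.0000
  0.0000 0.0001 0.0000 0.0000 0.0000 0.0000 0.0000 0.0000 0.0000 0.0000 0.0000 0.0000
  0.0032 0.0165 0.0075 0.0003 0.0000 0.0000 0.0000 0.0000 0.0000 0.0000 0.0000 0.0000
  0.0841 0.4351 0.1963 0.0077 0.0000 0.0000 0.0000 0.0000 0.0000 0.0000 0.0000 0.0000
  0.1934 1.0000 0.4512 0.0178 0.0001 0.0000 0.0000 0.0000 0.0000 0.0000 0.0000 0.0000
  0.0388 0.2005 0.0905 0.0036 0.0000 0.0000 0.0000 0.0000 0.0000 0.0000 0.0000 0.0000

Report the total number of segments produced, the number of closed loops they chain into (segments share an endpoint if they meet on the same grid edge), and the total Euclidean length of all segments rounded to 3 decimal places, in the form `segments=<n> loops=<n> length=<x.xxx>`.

cell (9,0): code 0100 → (9.023,1.000)–(10.000,0.316)
cell (9,1): code 1100 → (9.987,2.000)–(9.023,1.000)
cell (9,2): code 1000 → (10.000,2.007)–(9.987,2.000)
cell (10,0): code 0010 → (10.000,0.316)–(10.690,1.000)
cell (10,1): code 0011 → (10.690,1.000)–(10.009,2.000)
cell (10,2): code 0001 → (10.009,2.000)–(10.000,2.007)
total: 6 segments, chained into 1 closed loop(s), length Σ = 4.790801

segments=6 loops=1 length=4.791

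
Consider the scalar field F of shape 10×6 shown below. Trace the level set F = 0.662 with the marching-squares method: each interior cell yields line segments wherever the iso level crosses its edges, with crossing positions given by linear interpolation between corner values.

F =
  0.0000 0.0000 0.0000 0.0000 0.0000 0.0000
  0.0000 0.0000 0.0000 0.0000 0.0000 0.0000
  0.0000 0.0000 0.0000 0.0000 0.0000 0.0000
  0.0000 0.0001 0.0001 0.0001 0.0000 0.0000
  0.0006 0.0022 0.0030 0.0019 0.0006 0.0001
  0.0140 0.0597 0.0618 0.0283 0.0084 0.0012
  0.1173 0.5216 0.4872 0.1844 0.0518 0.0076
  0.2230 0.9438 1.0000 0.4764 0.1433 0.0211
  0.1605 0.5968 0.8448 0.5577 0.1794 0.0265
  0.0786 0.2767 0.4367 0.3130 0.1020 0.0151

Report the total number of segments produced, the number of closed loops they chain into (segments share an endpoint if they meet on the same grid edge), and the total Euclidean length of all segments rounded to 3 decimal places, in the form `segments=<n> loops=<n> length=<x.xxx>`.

cell (6,0): code 0100 → (6.333,1.000)–(7.000,0.609)
cell (6,1): code 1100 → (6.341,2.000)–(6.333,1.000)
cell (6,2): code 1000 → (7.000,2.646)–(6.341,2.000)
cell (7,0): code 0010 → (7.000,0.609)–(7.812,1.000)
cell (7,1): code 0111 → (7.812,1.000)–(8.000,1.263)
cell (7,2): code 1001 → (8.000,2.637)–(7.000,2.646)
cell (8,1): code 0010 → (8.000,1.263)–(8.448,2.000)
cell (8,2): code 0001 → (8.448,2.000)–(8.000,2.637)
total: 8 segments, chained into 1 closed loop(s), length Σ = 6.561651

segments=8 loops=1 length=6.562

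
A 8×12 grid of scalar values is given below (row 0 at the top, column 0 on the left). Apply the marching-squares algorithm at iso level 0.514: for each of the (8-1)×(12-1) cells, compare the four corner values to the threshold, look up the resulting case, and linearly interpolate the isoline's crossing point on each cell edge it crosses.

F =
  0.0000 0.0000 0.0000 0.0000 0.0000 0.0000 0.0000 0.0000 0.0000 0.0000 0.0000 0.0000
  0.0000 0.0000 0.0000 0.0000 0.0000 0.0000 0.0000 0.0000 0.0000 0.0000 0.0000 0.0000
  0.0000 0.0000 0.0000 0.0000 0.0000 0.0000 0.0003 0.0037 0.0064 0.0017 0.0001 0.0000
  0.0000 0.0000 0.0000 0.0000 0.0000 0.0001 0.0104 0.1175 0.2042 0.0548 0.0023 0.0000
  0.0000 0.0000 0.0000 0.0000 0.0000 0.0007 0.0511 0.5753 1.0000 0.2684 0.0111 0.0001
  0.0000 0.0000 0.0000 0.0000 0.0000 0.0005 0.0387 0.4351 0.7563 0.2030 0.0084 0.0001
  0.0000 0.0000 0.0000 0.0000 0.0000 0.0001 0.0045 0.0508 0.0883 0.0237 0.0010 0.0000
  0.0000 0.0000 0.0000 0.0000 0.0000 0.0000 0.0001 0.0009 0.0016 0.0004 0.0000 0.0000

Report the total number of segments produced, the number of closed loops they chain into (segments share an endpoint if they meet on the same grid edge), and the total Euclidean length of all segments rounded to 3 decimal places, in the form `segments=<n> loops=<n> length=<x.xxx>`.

cell (3,6): code 0100 → (3.866,7.000)–(4.000,6.883)
cell (3,7): code 1100 → (3.389,8.000)–(3.866,7.000)
cell (3,8): code 1000 → (4.000,8.664)–(3.389,8.000)
cell (4,6): code 0010 → (4.000,6.883)–(4.437,7.000)
cell (4,7): code 0111 → (4.437,7.000)–(5.000,7.246)
cell (4,8): code 1001 → (5.000,8.438)–(4.000,8.664)
cell (5,7): code 0010 → (5.000,7.246)–(5.363,8.000)
cell (5,8): code 0001 → (5.363,8.000)–(5.000,8.438)
total: 8 segments, chained into 1 closed loop(s), length Σ = 5.685602

segments=8 loops=1 length=5.686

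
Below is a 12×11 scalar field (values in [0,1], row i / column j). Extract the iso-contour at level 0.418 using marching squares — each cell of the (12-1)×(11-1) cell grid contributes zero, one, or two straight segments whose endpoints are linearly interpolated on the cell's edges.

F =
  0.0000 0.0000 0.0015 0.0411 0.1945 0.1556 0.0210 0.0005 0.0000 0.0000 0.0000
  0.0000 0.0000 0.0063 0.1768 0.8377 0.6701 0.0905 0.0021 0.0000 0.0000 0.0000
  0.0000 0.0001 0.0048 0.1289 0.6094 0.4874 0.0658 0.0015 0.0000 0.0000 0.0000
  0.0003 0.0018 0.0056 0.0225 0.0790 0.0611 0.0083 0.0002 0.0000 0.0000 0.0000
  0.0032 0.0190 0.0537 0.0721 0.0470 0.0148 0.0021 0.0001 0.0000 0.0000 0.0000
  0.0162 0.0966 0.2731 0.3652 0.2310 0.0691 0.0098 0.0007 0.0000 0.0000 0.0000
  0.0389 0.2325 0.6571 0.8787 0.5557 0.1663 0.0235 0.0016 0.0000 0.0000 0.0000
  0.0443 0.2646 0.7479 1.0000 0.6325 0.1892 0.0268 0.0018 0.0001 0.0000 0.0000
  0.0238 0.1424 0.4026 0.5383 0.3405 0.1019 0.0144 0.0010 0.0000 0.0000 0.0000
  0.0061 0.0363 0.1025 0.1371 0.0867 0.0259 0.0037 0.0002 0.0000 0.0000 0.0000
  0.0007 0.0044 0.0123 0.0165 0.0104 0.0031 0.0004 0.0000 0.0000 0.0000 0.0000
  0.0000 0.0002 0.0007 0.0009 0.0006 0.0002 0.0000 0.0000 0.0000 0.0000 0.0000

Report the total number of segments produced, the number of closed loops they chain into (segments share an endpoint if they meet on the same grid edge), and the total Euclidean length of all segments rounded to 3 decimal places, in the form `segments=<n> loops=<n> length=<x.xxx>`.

cell (0,3): code 0100 → (0.347,4.000)–(1.000,3.365)
cell (0,4): code 1100 → (0.510,5.000)–(0.347,4.000)
cell (0,5): code 1000 → (1.000,5.435)–(0.510,5.000)
cell (1,3): code 0110 → (1.000,3.365)–(2.000,3.602)
cell (1,5): code 1001 → (2.000,5.165)–(1.000,5.435)
cell (2,3): code 0010 → (2.000,3.602)–(2.361,4.000)
cell (2,4): code 0011 → (2.361,4.000)–(2.163,5.000)
cell (2,5): code 0001 → (2.163,5.000)–(2.000,5.165)
cell (5,1): code 0100 → (5.377,2.000)–(6.000,1.437)
cell (5,2): code 1100 → (5.103,3.000)–(5.377,2.000)
cell (5,3): code 1100 → (5.576,4.000)–(5.103,3.000)
cell (5,4): code 1000 → (6.000,4.354)–(5.576,4.000)
cell (6,1): code 0110 → (6.000,1.437)–(7.000,1.317)
cell (6,4): code 1001 → (7.000,4.484)–(6.000,4.354)
cell (7,1): code 0010 → (7.000,1.317)–(7.955,2.000)
cell (7,2): code 0111 → (7.955,2.000)–(8.000,2.113)
cell (7,3): code 1011 → (8.000,3.608)–(7.735,4.000)
cell (7,4): code 0001 → (7.735,4.000)–(7.000,4.484)
cell (8,2): code 0010 → (8.000,2.113)–(8.300,3.000)
cell (8,3): code 0001 → (8.300,3.000)–(8.000,3.608)
total: 20 segments, chained into 2 closed loop(s), length Σ = 16.244260

segments=20 loops=2 length=16.244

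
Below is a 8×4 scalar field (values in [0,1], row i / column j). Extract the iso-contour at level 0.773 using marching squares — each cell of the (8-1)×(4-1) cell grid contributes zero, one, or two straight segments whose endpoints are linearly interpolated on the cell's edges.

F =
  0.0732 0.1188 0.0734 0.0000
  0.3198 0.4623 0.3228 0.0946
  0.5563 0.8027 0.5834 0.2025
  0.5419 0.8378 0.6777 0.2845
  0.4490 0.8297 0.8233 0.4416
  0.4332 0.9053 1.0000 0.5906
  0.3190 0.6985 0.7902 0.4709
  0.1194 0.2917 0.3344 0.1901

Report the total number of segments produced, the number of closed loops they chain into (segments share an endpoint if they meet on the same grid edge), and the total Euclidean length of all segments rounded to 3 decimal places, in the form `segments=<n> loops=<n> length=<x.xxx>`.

segments=14 loops=1 length=9.664

cell (1,0): code 0100 → (1.913,1.000)–(2.000,0.879)
cell (1,1): code 1000 → (2.000,1.135)–(1.913,1.000)
cell (2,0): code 0110 → (2.000,0.879)–(3.000,0.781)
cell (2,1): code 1001 → (3.000,1.405)–(2.000,1.135)
cell (3,0): code 0110 → (3.000,0.781)–(4.000,0.851)
cell (3,1): code 1101 → (3.655,2.000)–(3.000,1.405)
cell (3,2): code 1000 → (4.000,2.132)–(3.655,2.000)
cell (4,0): code 0110 → (4.000,0.851)–(5.000,0.720)
cell (4,2): code 1001 → (5.000,2.554)–(4.000,2.132)
cell (5,0): code 0010 → (5.000,0.720)–(5.640,1.000)
cell (5,1): code 0111 → (5.640,1.000)–(6.000,1.812)
cell (5,2): code 1001 → (6.000,2.054)–(5.000,2.554)
cell (6,1): code 0010 → (6.000,1.812)–(6.038,2.000)
cell (6,2): code 0001 → (6.038,2.000)–(6.000,2.054)
total: 14 segments, chained into 1 closed loop(s), length Σ = 9.664098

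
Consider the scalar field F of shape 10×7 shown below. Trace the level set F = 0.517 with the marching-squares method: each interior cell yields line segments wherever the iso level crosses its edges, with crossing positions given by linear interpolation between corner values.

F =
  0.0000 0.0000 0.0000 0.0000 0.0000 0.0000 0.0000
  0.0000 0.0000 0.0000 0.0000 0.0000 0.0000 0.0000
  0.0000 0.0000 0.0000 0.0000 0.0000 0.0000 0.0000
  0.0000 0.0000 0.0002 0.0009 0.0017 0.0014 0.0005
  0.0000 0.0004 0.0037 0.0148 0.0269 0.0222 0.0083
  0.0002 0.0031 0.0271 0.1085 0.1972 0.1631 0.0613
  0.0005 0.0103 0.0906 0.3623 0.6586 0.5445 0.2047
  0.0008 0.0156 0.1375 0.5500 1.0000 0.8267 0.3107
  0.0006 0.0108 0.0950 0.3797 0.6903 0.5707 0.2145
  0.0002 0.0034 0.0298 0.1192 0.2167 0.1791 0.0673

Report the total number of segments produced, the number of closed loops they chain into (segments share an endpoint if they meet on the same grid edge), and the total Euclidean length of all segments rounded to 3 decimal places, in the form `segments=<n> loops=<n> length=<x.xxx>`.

cell (5,3): code 0100 → (5.693,4.000)–(6.000,3.522)
cell (5,4): code 1100 → (5.928,5.000)–(5.693,4.000)
cell (5,5): code 1000 → (6.000,5.081)–(5.928,5.000)
cell (6,2): code 0100 → (6.824,3.000)–(7.000,2.920)
cell (6,3): code 1110 → (6.000,3.522)–(6.824,3.000)
cell (6,5): code 1001 → (7.000,5.600)–(6.000,5.081)
cell (7,2): code 0010 → (7.000,2.920)–(7.194,3.000)
cell (7,3): code 0111 → (7.194,3.000)–(8.000,3.442)
cell (7,5): code 1001 → (8.000,5.151)–(7.000,5.600)
cell (8,3): code 0010 → (8.000,3.442)–(8.366,4.000)
cell (8,4): code 0011 → (8.366,4.000)–(8.137,5.000)
cell (8,5): code 0001 → (8.137,5.000)–(8.000,5.151)
total: 12 segments, chained into 1 closed loop(s), length Σ = 8.121441

segments=12 loops=1 length=8.121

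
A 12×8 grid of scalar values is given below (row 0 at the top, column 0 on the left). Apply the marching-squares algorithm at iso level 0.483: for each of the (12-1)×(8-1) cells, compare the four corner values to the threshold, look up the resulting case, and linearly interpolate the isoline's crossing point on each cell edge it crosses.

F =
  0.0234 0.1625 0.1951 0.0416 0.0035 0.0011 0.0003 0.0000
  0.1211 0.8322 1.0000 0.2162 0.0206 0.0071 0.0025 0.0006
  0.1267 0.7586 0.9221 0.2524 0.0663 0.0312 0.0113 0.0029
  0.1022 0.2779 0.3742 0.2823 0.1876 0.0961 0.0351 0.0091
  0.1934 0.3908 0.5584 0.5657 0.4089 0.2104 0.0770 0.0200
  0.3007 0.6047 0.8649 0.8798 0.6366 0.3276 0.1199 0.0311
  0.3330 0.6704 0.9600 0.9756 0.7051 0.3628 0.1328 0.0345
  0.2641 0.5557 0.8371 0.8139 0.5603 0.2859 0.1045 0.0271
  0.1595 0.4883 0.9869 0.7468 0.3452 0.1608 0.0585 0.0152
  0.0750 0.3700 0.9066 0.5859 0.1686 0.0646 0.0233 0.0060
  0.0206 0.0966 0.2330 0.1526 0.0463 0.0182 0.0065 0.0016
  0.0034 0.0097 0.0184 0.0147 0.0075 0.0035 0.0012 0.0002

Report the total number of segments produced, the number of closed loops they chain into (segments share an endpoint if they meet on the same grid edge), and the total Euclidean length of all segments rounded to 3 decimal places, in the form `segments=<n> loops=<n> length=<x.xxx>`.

segments=28 loops=2 length=23.328

cell (0,0): code 0100 → (0.479,1.000)–(1.000,0.509)
cell (0,1): code 1100 → (0.358,2.000)–(0.479,1.000)
cell (0,2): code 1000 → (1.000,2.660)–(0.358,2.000)
cell (1,0): code 0110 → (1.000,0.509)–(2.000,0.564)
cell (1,2): code 1001 → (2.000,2.656)–(1.000,2.660)
cell (2,0): code 0010 → (2.000,0.564)–(2.573,1.000)
cell (2,1): code 0011 → (2.573,1.000)–(2.801,2.000)
cell (2,2): code 0001 → (2.801,2.000)–(2.000,2.656)
cell (3,1): code 0100 → (3.591,2.000)–(4.000,1.550)
cell (3,2): code 1100 → (3.708,3.000)–(3.591,2.000)
cell (3,3): code 1000 → (4.000,3.527)–(3.708,3.000)
cell (4,0): code 0100 → (4.431,1.000)–(5.000,0.600)
cell (4,1): code 1110 → (4.000,1.550)–(4.431,1.000)
cell (4,3): code 1101 → (4.325,4.000)–(4.000,3.527)
cell (4,4): code 1000 → (5.000,4.497)–(4.325,4.000)
cell (5,0): code 0110 → (5.000,0.600)–(6.000,0.445)
cell (5,4): code 1001 → (6.000,4.649)–(5.000,4.497)
cell (6,0): code 0110 → (6.000,0.445)–(7.000,0.751)
cell (6,4): code 1001 → (7.000,4.282)–(6.000,4.649)
cell (7,0): code 0110 → (7.000,0.751)–(8.000,0.984)
cell (7,3): code 1011 → (8.000,3.657)–(7.359,4.000)
cell (7,4): code 0001 → (7.359,4.000)–(7.000,4.282)
cell (8,0): code 0010 → (8.000,0.984)–(8.045,1.000)
cell (8,1): code 0111 → (8.045,1.000)–(9.000,1.211)
cell (8,3): code 1001 → (9.000,3.247)–(8.000,3.657)
cell (9,1): code 0010 → (9.000,1.211)–(9.629,2.000)
cell (9,2): code 0011 → (9.629,2.000)–(9.237,3.000)
cell (9,3): code 0001 → (9.237,3.000)–(9.000,3.247)
total: 28 segments, chained into 2 closed loop(s), length Σ = 23.328220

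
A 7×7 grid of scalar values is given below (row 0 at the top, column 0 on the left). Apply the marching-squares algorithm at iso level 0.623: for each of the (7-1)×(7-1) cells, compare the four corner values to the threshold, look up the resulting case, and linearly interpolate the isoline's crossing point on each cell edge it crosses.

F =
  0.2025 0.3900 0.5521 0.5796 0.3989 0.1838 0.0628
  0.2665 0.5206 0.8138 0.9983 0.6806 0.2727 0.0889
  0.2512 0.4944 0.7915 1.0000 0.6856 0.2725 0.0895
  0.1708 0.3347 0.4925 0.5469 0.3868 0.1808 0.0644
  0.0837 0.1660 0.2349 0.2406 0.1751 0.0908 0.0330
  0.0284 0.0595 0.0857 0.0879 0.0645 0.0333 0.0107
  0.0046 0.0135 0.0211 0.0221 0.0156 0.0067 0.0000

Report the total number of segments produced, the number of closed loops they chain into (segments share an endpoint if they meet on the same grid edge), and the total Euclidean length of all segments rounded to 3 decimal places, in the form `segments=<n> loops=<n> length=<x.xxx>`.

segments=10 loops=1 length=8.731

cell (0,1): code 0100 → (0.271,2.000)–(1.000,1.349)
cell (0,2): code 1100 → (0.104,3.000)–(0.271,2.000)
cell (0,3): code 1100 → (0.796,4.000)–(0.104,3.000)
cell (0,4): code 1000 → (1.000,4.141)–(0.796,4.000)
cell (1,1): code 0110 → (1.000,1.349)–(2.000,1.433)
cell (1,4): code 1001 → (2.000,4.152)–(1.000,4.141)
cell (2,1): code 0010 → (2.000,1.433)–(2.564,2.000)
cell (2,2): code 0011 → (2.564,2.000)–(2.832,3.000)
cell (2,3): code 0011 → (2.832,3.000)–(2.210,4.000)
cell (2,4): code 0001 → (2.210,4.000)–(2.000,4.152)
total: 10 segments, chained into 1 closed loop(s), length Σ = 8.730656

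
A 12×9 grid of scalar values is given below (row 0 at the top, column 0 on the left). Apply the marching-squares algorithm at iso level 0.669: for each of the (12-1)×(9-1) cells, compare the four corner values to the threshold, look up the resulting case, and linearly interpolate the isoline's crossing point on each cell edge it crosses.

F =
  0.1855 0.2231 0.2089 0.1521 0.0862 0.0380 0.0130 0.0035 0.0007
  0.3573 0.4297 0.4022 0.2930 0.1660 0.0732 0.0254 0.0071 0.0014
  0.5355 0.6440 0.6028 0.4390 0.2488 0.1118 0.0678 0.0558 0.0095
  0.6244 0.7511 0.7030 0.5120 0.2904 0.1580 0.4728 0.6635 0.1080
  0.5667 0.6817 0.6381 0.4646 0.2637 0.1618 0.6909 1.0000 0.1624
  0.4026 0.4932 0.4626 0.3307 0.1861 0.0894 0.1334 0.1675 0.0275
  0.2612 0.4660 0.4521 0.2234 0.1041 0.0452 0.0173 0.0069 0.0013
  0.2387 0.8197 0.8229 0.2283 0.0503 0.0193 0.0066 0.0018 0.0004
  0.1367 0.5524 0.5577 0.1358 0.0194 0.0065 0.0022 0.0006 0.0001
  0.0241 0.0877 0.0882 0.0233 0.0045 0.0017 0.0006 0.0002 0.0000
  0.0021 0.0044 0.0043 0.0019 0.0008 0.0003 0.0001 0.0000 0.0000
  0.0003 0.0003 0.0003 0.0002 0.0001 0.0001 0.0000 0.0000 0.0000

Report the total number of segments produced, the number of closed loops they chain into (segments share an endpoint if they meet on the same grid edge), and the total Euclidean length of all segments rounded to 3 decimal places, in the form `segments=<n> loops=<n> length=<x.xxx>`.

cell (2,0): code 0100 → (2.233,1.000)–(3.000,0.352)
cell (2,1): code 1100 → (2.661,2.000)–(2.233,1.000)
cell (2,2): code 1000 → (3.000,2.178)–(2.661,2.000)
cell (3,0): code 0110 → (3.000,0.352)–(4.000,0.890)
cell (3,1): code 1011 → (4.000,1.291)–(3.524,2.000)
cell (3,2): code 0001 → (3.524,2.000)–(3.000,2.178)
cell (3,5): code 0100 → (3.900,6.000)–(4.000,5.959)
cell (3,6): code 1100 → (3.016,7.000)–(3.900,6.000)
cell (3,7): code 1000 → (4.000,7.395)–(3.016,7.000)
cell (4,0): code 0010 → (4.000,0.890)–(4.067,1.000)
cell (4,1): code 0001 → (4.067,1.000)–(4.000,1.291)
cell (4,5): code 0010 → (4.000,5.959)–(4.039,6.000)
cell (4,6): code 0011 → (4.039,6.000)–(4.398,7.000)
cell (4,7): code 0001 → (4.398,7.000)–(4.000,7.395)
cell (6,0): code 0100 → (6.574,1.000)–(7.000,0.741)
cell (6,1): code 1100 → (6.585,2.000)–(6.574,1.000)
cell (6,2): code 1000 → (7.000,2.259)–(6.585,2.000)
cell (7,0): code 0010 → (7.000,0.741)–(7.564,1.000)
cell (7,1): code 0011 → (7.564,1.000)–(7.580,2.000)
cell (7,2): code 0001 → (7.580,2.000)–(7.000,2.259)
total: 20 segments, chained into 3 closed loop(s), length Σ = 13.872087

segments=20 loops=3 length=13.872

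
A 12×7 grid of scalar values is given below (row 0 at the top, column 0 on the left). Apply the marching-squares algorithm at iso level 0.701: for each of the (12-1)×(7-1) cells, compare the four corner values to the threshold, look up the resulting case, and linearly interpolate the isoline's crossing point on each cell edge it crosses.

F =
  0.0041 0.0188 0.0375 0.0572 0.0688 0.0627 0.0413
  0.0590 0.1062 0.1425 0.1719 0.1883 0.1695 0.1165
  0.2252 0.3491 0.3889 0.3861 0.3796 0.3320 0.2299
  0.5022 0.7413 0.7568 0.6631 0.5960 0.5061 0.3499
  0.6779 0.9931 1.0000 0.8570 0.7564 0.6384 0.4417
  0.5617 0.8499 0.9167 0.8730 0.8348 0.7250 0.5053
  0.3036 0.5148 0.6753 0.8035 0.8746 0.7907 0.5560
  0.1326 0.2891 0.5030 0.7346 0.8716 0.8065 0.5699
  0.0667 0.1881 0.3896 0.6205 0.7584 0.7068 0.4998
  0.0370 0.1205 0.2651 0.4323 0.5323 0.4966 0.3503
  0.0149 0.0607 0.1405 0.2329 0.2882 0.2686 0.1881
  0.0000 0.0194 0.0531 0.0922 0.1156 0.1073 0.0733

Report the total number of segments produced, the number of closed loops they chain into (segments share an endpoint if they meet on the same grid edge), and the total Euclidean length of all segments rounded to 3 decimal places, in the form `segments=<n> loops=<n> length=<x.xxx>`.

cell (2,0): code 0100 → (2.897,1.000)–(3.000,0.831)
cell (2,1): code 1100 → (2.848,2.000)–(2.897,1.000)
cell (2,2): code 1000 → (3.000,2.596)–(2.848,2.000)
cell (3,0): code 0110 → (3.000,0.831)–(4.000,0.073)
cell (3,2): code 1101 → (3.195,3.000)–(3.000,2.596)
cell (3,3): code 1100 → (3.655,4.000)–(3.195,3.000)
cell (3,4): code 1000 → (4.000,4.469)–(3.655,4.000)
cell (4,0): code 0110 → (4.000,0.073)–(5.000,0.483)
cell (4,4): code 1101 → (4.723,5.000)–(4.000,4.469)
cell (4,5): code 1000 → (5.000,5.109)–(4.723,5.000)
cell (5,0): code 0010 → (5.000,0.483)–(5.444,1.000)
cell (5,1): code 0011 → (5.444,1.000)–(5.894,2.000)
cell (5,2): code 0111 → (5.894,2.000)–(6.000,2.200)
cell (5,5): code 1001 → (6.000,5.382)–(5.000,5.109)
cell (6,2): code 0110 → (6.000,2.200)–(7.000,2.855)
cell (6,5): code 1001 → (7.000,5.446)–(6.000,5.382)
cell (7,2): code 0010 → (7.000,2.855)–(7.294,3.000)
cell (7,3): code 0111 → (7.294,3.000)–(8.000,3.584)
cell (7,5): code 1001 → (8.000,5.028)–(7.000,5.446)
cell (8,3): code 0010 → (8.000,3.584)–(8.254,4.000)
cell (8,4): code 0011 → (8.254,4.000)–(8.028,5.000)
cell (8,5): code 0001 → (8.028,5.000)–(8.000,5.028)
total: 22 segments, chained into 1 closed loop(s), length Σ = 16.594208

segments=22 loops=1 length=16.594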